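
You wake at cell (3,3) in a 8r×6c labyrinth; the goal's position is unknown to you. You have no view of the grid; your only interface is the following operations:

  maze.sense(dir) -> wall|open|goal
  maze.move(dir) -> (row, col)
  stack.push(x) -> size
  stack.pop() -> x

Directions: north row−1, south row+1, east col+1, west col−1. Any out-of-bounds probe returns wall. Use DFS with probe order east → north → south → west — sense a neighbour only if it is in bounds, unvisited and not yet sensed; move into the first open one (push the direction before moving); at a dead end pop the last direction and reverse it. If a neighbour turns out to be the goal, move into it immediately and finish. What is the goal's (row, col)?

→ sense(east)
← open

→ push(east)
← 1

→ move(east)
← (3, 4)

→ sense(east)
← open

→ push(east)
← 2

→ move(east)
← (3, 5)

→ sense(north)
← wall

→ sense(south)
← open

→ push(south)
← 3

→ move(south)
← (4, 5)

→ sense(south)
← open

→ push(south)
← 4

→ move(south)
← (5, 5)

→ sense(south)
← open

→ push(south)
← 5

→ move(south)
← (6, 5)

→ sense(south)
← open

→ push(south)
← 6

→ move(south)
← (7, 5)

→ sense(west)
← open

→ push(west)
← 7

→ move(west)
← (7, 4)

→ sense(north)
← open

→ push(north)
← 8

→ move(north)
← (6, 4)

→ sense(north)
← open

→ push(north)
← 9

→ move(north)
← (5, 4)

→ sense(north)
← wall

→ sense(west)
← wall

→ pop()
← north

→ move(south)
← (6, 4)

→ sense(west)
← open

→ push(west)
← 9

→ move(west)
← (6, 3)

→ sense(south)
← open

→ push(south)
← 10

→ move(south)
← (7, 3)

→ sense(west)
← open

→ push(west)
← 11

→ move(west)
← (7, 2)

→ sense(north)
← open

→ push(north)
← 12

→ move(north)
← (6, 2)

→ sense(north)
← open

→ push(north)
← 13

→ move(north)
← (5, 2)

→ sense(north)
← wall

→ sense(west)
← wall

→ pop()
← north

→ move(south)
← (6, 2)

→ sense(west)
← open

→ push(west)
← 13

→ move(west)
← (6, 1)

→ sense(south)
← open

→ push(south)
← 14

→ move(south)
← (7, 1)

→ sense(west)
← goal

→ move(west)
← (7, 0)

Answer: (7, 0)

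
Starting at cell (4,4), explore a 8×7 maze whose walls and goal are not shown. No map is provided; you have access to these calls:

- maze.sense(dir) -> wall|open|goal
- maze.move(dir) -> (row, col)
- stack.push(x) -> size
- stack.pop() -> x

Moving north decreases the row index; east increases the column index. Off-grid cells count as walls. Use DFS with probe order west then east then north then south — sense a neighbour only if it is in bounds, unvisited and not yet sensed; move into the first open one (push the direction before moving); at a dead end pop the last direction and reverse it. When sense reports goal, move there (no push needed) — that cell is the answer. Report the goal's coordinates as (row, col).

Using sense passing dir: west, which returns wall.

Calling sense passing dir: east, and get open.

I run push passing x: east, : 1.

Now I run move passing dir: east, and observe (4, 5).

Calling sense passing dir: east, and observe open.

Next I call push passing x: east, which returns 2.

Using move passing dir: east, and get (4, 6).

I invoke sense passing dir: north, — result: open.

Calling push passing x: north, — result: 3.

I call move passing dir: north, and get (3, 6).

I run sense passing dir: west, → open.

Invoking push passing x: west, which returns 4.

Calling move passing dir: west, and get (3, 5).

I invoke sense passing dir: west, — result: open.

I invoke push passing x: west, and see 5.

I call move passing dir: west, and see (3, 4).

Using sense passing dir: west, and get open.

Calling push passing x: west, → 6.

Invoking move passing dir: west, yielding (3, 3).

I call sense passing dir: west, and see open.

Using push passing x: west, giving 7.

I run move passing dir: west, → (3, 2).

I try sense passing dir: west, and get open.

Calling push passing x: west, which returns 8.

Next I call move passing dir: west, giving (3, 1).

Invoking sense passing dir: west, → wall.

I try sense passing dir: north, : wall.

Then sense passing dir: south, which returns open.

I try push passing x: south, giving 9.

I invoke move passing dir: south, and see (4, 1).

Using sense passing dir: west, which returns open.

Calling push passing x: west, : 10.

Using move passing dir: west, which returns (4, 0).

I try sense passing dir: south, : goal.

Invoking move passing dir: south, and observe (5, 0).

Answer: (5, 0)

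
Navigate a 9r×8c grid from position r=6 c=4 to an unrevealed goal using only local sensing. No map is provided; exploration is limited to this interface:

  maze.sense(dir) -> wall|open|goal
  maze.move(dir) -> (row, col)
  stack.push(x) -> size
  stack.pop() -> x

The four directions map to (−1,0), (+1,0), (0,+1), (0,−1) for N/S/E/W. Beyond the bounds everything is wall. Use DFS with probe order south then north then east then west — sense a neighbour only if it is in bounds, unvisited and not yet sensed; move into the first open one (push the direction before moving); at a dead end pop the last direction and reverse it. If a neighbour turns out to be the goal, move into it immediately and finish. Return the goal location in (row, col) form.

Then maze.sense on dir='south', and see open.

Next I call stack.push on x='south', yielding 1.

Next I call maze.move on dir='south', which returns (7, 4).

Invoking maze.sense on dir='south', which returns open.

I use stack.push on x='south', — result: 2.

I try maze.move on dir='south', yielding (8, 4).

I run maze.sense on dir='east', — result: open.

Calling stack.push on x='east', and see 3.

Now I run maze.move on dir='east', : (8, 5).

Then maze.sense on dir='north', and observe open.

Calling stack.push on x='north', → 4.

Now I run maze.move on dir='north', → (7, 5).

Next I call maze.sense on dir='north', and get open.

Now I run stack.push on x='north', and observe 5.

I call maze.move on dir='north', which returns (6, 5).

I use maze.sense on dir='north', yielding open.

Invoking stack.push on x='north', — result: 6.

Now I run maze.move on dir='north', giving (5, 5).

Next I call maze.sense on dir='north', which returns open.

I try stack.push on x='north', yielding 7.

Using maze.move on dir='north', which returns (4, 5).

I call maze.sense on dir='north', which returns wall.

Invoking maze.sense on dir='east', and get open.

Then stack.push on x='east', — result: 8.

I try maze.move on dir='east', and observe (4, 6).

I invoke maze.sense on dir='south', : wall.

Next I call maze.sense on dir='north', and see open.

I invoke stack.push on x='north', : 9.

Using maze.move on dir='north', yielding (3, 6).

Now I run maze.sense on dir='north', : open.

Next I call stack.push on x='north', and observe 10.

I run maze.move on dir='north', giving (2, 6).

I run maze.sense on dir='north', yielding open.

Next I call stack.push on x='north', which returns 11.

Then maze.move on dir='north', → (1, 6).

Next I call maze.sense on dir='north', giving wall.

Calling maze.sense on dir='east', and see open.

I try stack.push on x='east', and observe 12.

Then maze.move on dir='east', : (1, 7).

Using maze.sense on dir='south', which returns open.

Invoking stack.push on x='south', which returns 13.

I run maze.move on dir='south', giving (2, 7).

Next I call maze.sense on dir='south', which returns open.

I invoke stack.push on x='south', which returns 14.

Using maze.move on dir='south', which returns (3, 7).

I invoke maze.sense on dir='south', and see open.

Calling stack.push on x='south', giving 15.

Next I call maze.move on dir='south', and observe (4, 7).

Next I call maze.sense on dir='south', and observe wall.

Now I run stack.pop, and see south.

Calling maze.move on dir='north', → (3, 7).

Next I call stack.pop, — result: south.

Calling maze.move on dir='north', and get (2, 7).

Next I call stack.pop, and get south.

I run maze.move on dir='north', — result: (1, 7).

Using maze.sense on dir='north', → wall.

Next I call stack.pop, and see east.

I call maze.move on dir='west', yielding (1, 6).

I try maze.sense on dir='west', and get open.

Now I run stack.push on x='west', : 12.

Then maze.move on dir='west', and observe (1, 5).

Next I call maze.sense on dir='south', and get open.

Calling stack.push on x='south', which returns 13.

Invoking maze.move on dir='south', and observe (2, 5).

Invoking maze.sense on dir='west', : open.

Next I call stack.push on x='west', and get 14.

Then maze.move on dir='west', and get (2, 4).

I call maze.sense on dir='south', and get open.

Calling stack.push on x='south', → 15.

Then maze.move on dir='south', which returns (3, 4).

Then maze.sense on dir='south', and get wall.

I invoke maze.sense on dir='west', giving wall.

Using stack.pop, : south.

Next I call maze.move on dir='north', which returns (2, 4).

I use maze.sense on dir='north', : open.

I use stack.push on x='north', and get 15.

I call maze.move on dir='north', giving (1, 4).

I run maze.sense on dir='north', → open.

Now I run stack.push on x='north', — result: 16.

I invoke maze.move on dir='north', and see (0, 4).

I try maze.sense on dir='east', giving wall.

I try maze.sense on dir='west', which returns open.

I try stack.push on x='west', giving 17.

Invoking maze.move on dir='west', and see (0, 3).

Calling maze.sense on dir='south', giving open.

I run stack.push on x='south', : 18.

I run maze.move on dir='south', and get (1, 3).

I invoke maze.sense on dir='south', : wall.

I invoke maze.sense on dir='west', → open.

Next I call stack.push on x='west', — result: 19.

Calling maze.move on dir='west', — result: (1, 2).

I run maze.sense on dir='south', and see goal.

I call maze.move on dir='south', giving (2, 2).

Answer: (2, 2)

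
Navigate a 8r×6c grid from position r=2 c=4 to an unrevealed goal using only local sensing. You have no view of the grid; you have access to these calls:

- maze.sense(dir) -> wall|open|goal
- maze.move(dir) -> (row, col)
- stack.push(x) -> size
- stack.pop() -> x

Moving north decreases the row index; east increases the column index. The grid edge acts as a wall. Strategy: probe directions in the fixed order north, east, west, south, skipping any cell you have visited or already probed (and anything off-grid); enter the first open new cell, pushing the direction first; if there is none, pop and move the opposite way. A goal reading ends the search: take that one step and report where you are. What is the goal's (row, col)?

% sense dir→north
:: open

% push x→north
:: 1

% move dir→north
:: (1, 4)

% sense dir→north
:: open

% push x→north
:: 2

% move dir→north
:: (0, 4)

% sense dir→east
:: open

% push x→east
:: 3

% move dir→east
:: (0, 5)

% sense dir→south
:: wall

% pop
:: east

% move dir→west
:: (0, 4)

% sense dir→west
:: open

% push x→west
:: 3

% move dir→west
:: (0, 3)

% sense dir→west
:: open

% push x→west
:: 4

% move dir→west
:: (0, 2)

% sense dir→west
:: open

% push x→west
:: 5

% move dir→west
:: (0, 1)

% sense dir→west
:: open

% push x→west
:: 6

% move dir→west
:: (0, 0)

% sense dir→south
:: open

% push x→south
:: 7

% move dir→south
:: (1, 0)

% sense dir→east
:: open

% push x→east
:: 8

% move dir→east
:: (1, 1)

% sense dir→east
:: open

% push x→east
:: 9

% move dir→east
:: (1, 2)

% sense dir→east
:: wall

% sense dir→south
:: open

% push x→south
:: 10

% move dir→south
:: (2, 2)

% sense dir→east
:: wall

% sense dir→west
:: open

% push x→west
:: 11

% move dir→west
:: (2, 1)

% sense dir→west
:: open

% push x→west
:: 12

% move dir→west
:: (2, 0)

% sense dir→south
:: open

% push x→south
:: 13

% move dir→south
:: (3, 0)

% sense dir→east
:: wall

% sense dir→south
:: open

% push x→south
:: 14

% move dir→south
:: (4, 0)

% sense dir→east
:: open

% push x→east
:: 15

% move dir→east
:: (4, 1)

% sense dir→east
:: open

% push x→east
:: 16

% move dir→east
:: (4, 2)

% sense dir→north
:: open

% push x→north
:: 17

% move dir→north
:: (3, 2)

% sense dir→east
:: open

% push x→east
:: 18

% move dir→east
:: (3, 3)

% sense dir→east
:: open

% push x→east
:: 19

% move dir→east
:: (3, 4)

% sense dir→east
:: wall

% sense dir→south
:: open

% push x→south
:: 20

% move dir→south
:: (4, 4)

% sense dir→east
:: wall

% sense dir→west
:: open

% push x→west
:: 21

% move dir→west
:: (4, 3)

% sense dir→south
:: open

% push x→south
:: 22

% move dir→south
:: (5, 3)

% sense dir→east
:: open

% push x→east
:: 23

% move dir→east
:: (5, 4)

% sense dir→east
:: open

% push x→east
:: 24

% move dir→east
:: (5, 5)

% sense dir→south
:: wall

% pop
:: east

% move dir→west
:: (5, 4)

% sense dir→south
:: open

% push x→south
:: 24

% move dir→south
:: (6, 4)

% sense dir→west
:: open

% push x→west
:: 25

% move dir→west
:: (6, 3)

% sense dir→west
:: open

% push x→west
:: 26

% move dir→west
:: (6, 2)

% sense dir→north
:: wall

% sense dir→west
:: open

% push x→west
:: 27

% move dir→west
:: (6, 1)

% sense dir→north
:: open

% push x→north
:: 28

% move dir→north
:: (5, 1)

% sense dir→west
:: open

% push x→west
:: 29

% move dir→west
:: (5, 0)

% sense dir→south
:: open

% push x→south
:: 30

% move dir→south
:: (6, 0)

% sense dir→south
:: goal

% move dir→south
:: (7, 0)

Answer: (7, 0)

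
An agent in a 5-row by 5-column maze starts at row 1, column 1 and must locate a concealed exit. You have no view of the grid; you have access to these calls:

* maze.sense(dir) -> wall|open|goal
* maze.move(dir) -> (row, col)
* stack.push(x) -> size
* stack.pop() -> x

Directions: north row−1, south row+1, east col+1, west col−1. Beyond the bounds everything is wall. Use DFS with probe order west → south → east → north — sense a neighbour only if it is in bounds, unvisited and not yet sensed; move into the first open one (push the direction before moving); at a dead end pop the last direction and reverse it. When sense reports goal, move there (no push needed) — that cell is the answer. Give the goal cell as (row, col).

// maze.sense(dir='west') : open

// stack.push(x='west') : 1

// maze.move(dir='west') : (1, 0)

// maze.sense(dir='south') : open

// stack.push(x='south') : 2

// maze.move(dir='south') : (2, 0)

// maze.sense(dir='south') : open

// stack.push(x='south') : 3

// maze.move(dir='south') : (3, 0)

// maze.sense(dir='south') : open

// stack.push(x='south') : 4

// maze.move(dir='south') : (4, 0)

// maze.sense(dir='east') : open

// stack.push(x='east') : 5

// maze.move(dir='east') : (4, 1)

// maze.sense(dir='east') : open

// stack.push(x='east') : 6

// maze.move(dir='east') : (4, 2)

// maze.sense(dir='east') : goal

// maze.move(dir='east') : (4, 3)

Answer: (4, 3)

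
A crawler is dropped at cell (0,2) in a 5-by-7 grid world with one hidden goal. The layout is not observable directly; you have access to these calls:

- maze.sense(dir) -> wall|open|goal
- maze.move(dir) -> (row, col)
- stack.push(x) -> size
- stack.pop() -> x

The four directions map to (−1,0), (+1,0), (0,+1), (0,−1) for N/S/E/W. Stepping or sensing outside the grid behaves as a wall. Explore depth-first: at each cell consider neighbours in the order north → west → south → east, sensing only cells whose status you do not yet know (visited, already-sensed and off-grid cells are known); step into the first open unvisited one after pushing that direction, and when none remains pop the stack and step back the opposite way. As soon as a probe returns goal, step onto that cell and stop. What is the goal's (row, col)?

$ maze.sense west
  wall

$ maze.sense south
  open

$ stack.push south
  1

$ maze.move south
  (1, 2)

$ maze.sense west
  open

$ stack.push west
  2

$ maze.move west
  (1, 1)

$ maze.sense west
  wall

$ maze.sense south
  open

$ stack.push south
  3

$ maze.move south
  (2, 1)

$ maze.sense west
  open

$ stack.push west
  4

$ maze.move west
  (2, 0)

$ maze.sense south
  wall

$ stack.pop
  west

$ maze.move east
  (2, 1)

$ maze.sense south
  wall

$ maze.sense east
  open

$ stack.push east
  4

$ maze.move east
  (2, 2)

$ maze.sense south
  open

$ stack.push south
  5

$ maze.move south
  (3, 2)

$ maze.sense south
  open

$ stack.push south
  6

$ maze.move south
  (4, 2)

$ maze.sense west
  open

$ stack.push west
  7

$ maze.move west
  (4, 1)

$ maze.sense west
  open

$ stack.push west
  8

$ maze.move west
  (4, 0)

$ stack.pop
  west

$ maze.move east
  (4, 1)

$ stack.pop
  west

$ maze.move east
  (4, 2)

$ maze.sense east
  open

$ stack.push east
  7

$ maze.move east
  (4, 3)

$ maze.sense north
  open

$ stack.push north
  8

$ maze.move north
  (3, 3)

$ maze.sense north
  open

$ stack.push north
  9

$ maze.move north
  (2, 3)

$ maze.sense north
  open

$ stack.push north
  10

$ maze.move north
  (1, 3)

$ maze.sense north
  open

$ stack.push north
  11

$ maze.move north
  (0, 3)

$ maze.sense east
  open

$ stack.push east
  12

$ maze.move east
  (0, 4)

$ maze.sense south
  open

$ stack.push south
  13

$ maze.move south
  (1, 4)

$ maze.sense south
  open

$ stack.push south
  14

$ maze.move south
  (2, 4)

$ maze.sense south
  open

$ stack.push south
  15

$ maze.move south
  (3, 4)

$ maze.sense south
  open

$ stack.push south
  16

$ maze.move south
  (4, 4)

$ maze.sense east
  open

$ stack.push east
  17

$ maze.move east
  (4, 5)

$ maze.sense north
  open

$ stack.push north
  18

$ maze.move north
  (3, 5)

$ maze.sense north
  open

$ stack.push north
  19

$ maze.move north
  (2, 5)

$ maze.sense north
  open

$ stack.push north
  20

$ maze.move north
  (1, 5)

$ maze.sense north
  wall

$ maze.sense east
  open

$ stack.push east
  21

$ maze.move east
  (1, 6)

$ maze.sense north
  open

$ stack.push north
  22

$ maze.move north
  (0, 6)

$ stack.pop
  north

$ maze.move south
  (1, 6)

$ maze.sense south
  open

$ stack.push south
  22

$ maze.move south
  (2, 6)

$ maze.sense south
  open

$ stack.push south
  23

$ maze.move south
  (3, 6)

$ maze.sense south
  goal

$ maze.move south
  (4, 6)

Answer: (4, 6)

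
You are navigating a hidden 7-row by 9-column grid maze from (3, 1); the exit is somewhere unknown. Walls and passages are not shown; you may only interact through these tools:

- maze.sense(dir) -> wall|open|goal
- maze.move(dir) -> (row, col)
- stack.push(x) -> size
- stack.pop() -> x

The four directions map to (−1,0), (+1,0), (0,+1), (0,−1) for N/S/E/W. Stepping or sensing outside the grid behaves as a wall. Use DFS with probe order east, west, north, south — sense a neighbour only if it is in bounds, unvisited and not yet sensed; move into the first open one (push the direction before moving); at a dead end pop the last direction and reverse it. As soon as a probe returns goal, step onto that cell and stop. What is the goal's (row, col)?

Do: maze.sense[east]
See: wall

Do: maze.sense[west]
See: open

Do: stack.push[west]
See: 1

Do: maze.move[west]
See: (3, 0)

Do: maze.sense[north]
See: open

Do: stack.push[north]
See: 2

Do: maze.move[north]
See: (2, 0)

Do: maze.sense[east]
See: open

Do: stack.push[east]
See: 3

Do: maze.move[east]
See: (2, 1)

Do: maze.sense[east]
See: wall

Do: maze.sense[north]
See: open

Do: stack.push[north]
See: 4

Do: maze.move[north]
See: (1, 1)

Do: maze.sense[east]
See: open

Do: stack.push[east]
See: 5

Do: maze.move[east]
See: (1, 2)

Do: maze.sense[east]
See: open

Do: stack.push[east]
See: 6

Do: maze.move[east]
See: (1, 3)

Do: maze.sense[east]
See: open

Do: stack.push[east]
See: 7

Do: maze.move[east]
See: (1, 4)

Do: maze.sense[east]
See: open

Do: stack.push[east]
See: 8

Do: maze.move[east]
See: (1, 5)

Do: maze.sense[east]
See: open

Do: stack.push[east]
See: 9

Do: maze.move[east]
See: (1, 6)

Do: maze.sense[east]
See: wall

Do: maze.sense[north]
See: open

Do: stack.push[north]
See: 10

Do: maze.move[north]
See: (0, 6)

Do: maze.sense[east]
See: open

Do: stack.push[east]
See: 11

Do: maze.move[east]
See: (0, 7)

Do: maze.sense[east]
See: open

Do: stack.push[east]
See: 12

Do: maze.move[east]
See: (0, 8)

Do: maze.sense[south]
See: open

Do: stack.push[south]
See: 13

Do: maze.move[south]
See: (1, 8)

Do: maze.sense[south]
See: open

Do: stack.push[south]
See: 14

Do: maze.move[south]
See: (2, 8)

Do: maze.sense[west]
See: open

Do: stack.push[west]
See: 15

Do: maze.move[west]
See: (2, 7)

Do: maze.sense[west]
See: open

Do: stack.push[west]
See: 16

Do: maze.move[west]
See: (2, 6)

Do: maze.sense[west]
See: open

Do: stack.push[west]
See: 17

Do: maze.move[west]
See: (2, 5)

Do: maze.sense[west]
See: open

Do: stack.push[west]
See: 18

Do: maze.move[west]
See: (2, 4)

Do: maze.sense[west]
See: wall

Do: maze.sense[south]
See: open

Do: stack.push[south]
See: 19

Do: maze.move[south]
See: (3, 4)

Do: maze.sense[east]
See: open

Do: stack.push[east]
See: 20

Do: maze.move[east]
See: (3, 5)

Do: maze.sense[east]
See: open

Do: stack.push[east]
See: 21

Do: maze.move[east]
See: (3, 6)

Do: maze.sense[east]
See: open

Do: stack.push[east]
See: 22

Do: maze.move[east]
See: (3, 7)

Do: maze.sense[east]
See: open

Do: stack.push[east]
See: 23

Do: maze.move[east]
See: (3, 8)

Do: maze.sense[south]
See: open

Do: stack.push[south]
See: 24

Do: maze.move[south]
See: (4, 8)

Do: maze.sense[west]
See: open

Do: stack.push[west]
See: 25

Do: maze.move[west]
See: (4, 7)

Do: maze.sense[west]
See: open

Do: stack.push[west]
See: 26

Do: maze.move[west]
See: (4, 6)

Do: maze.sense[west]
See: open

Do: stack.push[west]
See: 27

Do: maze.move[west]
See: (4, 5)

Do: maze.sense[west]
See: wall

Do: maze.sense[south]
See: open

Do: stack.push[south]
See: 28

Do: maze.move[south]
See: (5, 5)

Do: maze.sense[east]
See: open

Do: stack.push[east]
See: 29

Do: maze.move[east]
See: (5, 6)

Do: maze.sense[east]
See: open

Do: stack.push[east]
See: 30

Do: maze.move[east]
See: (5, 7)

Do: maze.sense[east]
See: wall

Do: maze.sense[south]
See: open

Do: stack.push[south]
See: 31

Do: maze.move[south]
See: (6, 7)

Do: maze.sense[east]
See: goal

Do: maze.move[east]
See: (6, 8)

Answer: (6, 8)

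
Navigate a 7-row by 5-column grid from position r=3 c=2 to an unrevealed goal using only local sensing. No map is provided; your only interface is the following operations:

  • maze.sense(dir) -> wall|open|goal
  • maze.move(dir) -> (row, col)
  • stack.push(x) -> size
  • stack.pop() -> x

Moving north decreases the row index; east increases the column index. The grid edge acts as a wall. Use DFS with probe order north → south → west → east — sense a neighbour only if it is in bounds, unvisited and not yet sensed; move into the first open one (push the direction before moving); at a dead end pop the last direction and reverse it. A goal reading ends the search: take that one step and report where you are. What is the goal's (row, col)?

~$ sense dir='north'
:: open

~$ push x='north'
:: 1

~$ move dir='north'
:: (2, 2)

~$ sense dir='north'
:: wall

~$ sense dir='west'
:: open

~$ push x='west'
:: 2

~$ move dir='west'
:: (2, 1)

~$ sense dir='north'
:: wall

~$ sense dir='south'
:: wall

~$ sense dir='west'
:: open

~$ push x='west'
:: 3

~$ move dir='west'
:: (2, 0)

~$ sense dir='north'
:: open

~$ push x='north'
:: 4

~$ move dir='north'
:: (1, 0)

~$ sense dir='north'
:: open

~$ push x='north'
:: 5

~$ move dir='north'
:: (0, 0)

~$ sense dir='east'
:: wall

~$ pop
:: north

~$ move dir='south'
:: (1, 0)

~$ pop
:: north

~$ move dir='south'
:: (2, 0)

~$ sense dir='south'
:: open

~$ push x='south'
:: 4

~$ move dir='south'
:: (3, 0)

~$ sense dir='south'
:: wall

~$ pop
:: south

~$ move dir='north'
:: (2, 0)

~$ pop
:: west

~$ move dir='east'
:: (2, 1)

~$ pop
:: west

~$ move dir='east'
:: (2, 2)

~$ sense dir='east'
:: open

~$ push x='east'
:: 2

~$ move dir='east'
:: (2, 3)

~$ sense dir='north'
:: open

~$ push x='north'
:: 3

~$ move dir='north'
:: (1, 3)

~$ sense dir='north'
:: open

~$ push x='north'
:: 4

~$ move dir='north'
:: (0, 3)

~$ sense dir='west'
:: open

~$ push x='west'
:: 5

~$ move dir='west'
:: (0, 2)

~$ pop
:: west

~$ move dir='east'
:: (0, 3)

~$ sense dir='east'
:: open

~$ push x='east'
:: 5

~$ move dir='east'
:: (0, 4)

~$ sense dir='south'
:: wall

~$ pop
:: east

~$ move dir='west'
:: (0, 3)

~$ pop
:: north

~$ move dir='south'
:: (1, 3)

~$ pop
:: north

~$ move dir='south'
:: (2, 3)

~$ sense dir='south'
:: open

~$ push x='south'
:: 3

~$ move dir='south'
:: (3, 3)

~$ sense dir='south'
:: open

~$ push x='south'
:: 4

~$ move dir='south'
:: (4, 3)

~$ sense dir='south'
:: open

~$ push x='south'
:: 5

~$ move dir='south'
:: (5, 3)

~$ sense dir='south'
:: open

~$ push x='south'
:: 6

~$ move dir='south'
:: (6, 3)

~$ sense dir='west'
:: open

~$ push x='west'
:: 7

~$ move dir='west'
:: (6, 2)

~$ sense dir='north'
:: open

~$ push x='north'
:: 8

~$ move dir='north'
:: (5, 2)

~$ sense dir='north'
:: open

~$ push x='north'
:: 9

~$ move dir='north'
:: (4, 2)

~$ sense dir='west'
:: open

~$ push x='west'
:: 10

~$ move dir='west'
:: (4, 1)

~$ sense dir='south'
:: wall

~$ pop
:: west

~$ move dir='east'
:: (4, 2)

~$ pop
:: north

~$ move dir='south'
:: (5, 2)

~$ pop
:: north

~$ move dir='south'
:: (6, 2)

~$ sense dir='west'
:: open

~$ push x='west'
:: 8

~$ move dir='west'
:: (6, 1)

~$ sense dir='west'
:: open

~$ push x='west'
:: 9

~$ move dir='west'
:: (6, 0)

~$ sense dir='north'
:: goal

~$ move dir='north'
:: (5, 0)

Answer: (5, 0)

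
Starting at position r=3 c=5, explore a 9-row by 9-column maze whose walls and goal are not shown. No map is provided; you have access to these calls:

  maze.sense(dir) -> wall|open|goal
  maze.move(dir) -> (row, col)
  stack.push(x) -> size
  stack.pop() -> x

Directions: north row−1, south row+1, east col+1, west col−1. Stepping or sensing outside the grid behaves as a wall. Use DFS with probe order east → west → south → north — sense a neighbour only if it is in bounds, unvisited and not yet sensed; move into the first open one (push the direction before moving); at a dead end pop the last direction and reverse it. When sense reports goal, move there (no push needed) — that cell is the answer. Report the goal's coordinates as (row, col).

Step: maze.sense[east]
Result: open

Step: stack.push[east]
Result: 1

Step: maze.move[east]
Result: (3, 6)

Step: maze.sense[east]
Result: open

Step: stack.push[east]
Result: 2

Step: maze.move[east]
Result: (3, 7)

Step: maze.sense[east]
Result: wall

Step: maze.sense[south]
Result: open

Step: stack.push[south]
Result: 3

Step: maze.move[south]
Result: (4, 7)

Step: maze.sense[east]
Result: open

Step: stack.push[east]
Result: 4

Step: maze.move[east]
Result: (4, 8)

Step: maze.sense[south]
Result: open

Step: stack.push[south]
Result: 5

Step: maze.move[south]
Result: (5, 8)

Step: maze.sense[west]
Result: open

Step: stack.push[west]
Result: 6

Step: maze.move[west]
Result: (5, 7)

Step: maze.sense[west]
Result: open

Step: stack.push[west]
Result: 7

Step: maze.move[west]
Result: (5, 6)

Step: maze.sense[west]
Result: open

Step: stack.push[west]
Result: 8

Step: maze.move[west]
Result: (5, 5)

Step: maze.sense[west]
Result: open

Step: stack.push[west]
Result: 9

Step: maze.move[west]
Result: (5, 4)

Step: maze.sense[west]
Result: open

Step: stack.push[west]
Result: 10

Step: maze.move[west]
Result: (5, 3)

Step: maze.sense[west]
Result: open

Step: stack.push[west]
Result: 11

Step: maze.move[west]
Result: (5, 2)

Step: maze.sense[west]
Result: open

Step: stack.push[west]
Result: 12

Step: maze.move[west]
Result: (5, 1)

Step: maze.sense[west]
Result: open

Step: stack.push[west]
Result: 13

Step: maze.move[west]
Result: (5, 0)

Step: maze.sense[south]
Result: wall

Step: maze.sense[north]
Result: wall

Step: stack.pop[]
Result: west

Step: maze.move[east]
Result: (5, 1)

Step: maze.sense[south]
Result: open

Step: stack.push[south]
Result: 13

Step: maze.move[south]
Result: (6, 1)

Step: maze.sense[east]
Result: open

Step: stack.push[east]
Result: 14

Step: maze.move[east]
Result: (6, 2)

Step: maze.sense[east]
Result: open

Step: stack.push[east]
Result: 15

Step: maze.move[east]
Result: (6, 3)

Step: maze.sense[east]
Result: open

Step: stack.push[east]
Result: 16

Step: maze.move[east]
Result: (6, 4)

Step: maze.sense[east]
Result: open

Step: stack.push[east]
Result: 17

Step: maze.move[east]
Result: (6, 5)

Step: maze.sense[east]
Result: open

Step: stack.push[east]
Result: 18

Step: maze.move[east]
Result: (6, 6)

Step: maze.sense[east]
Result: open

Step: stack.push[east]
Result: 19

Step: maze.move[east]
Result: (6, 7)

Step: maze.sense[east]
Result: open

Step: stack.push[east]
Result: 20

Step: maze.move[east]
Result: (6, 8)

Step: maze.sense[south]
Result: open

Step: stack.push[south]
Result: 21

Step: maze.move[south]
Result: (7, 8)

Step: maze.sense[west]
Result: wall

Step: maze.sense[south]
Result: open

Step: stack.push[south]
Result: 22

Step: maze.move[south]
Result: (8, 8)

Step: maze.sense[west]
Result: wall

Step: stack.pop[]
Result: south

Step: maze.move[north]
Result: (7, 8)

Step: stack.pop[]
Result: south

Step: maze.move[north]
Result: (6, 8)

Step: stack.pop[]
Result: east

Step: maze.move[west]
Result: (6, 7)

Step: stack.pop[]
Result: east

Step: maze.move[west]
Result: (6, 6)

Step: maze.sense[south]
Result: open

Step: stack.push[south]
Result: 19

Step: maze.move[south]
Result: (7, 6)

Step: maze.sense[west]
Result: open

Step: stack.push[west]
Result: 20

Step: maze.move[west]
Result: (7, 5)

Step: maze.sense[west]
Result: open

Step: stack.push[west]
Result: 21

Step: maze.move[west]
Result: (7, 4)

Step: maze.sense[west]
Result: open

Step: stack.push[west]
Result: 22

Step: maze.move[west]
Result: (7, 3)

Step: maze.sense[west]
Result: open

Step: stack.push[west]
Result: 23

Step: maze.move[west]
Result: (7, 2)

Step: maze.sense[west]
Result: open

Step: stack.push[west]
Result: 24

Step: maze.move[west]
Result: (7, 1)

Step: maze.sense[west]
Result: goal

Step: maze.move[west]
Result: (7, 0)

Answer: (7, 0)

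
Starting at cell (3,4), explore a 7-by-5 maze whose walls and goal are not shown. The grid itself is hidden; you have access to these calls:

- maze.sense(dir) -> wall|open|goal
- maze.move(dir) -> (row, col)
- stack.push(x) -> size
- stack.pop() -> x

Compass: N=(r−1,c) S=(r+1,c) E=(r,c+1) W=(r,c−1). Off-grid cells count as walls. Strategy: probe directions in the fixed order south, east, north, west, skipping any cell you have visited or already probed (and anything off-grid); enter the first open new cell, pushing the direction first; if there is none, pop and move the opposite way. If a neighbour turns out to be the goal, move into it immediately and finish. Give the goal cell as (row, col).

$ maze.sense south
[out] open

$ stack.push south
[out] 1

$ maze.move south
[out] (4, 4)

$ maze.sense south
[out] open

$ stack.push south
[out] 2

$ maze.move south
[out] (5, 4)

$ maze.sense south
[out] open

$ stack.push south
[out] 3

$ maze.move south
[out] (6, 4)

$ maze.sense west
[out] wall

$ stack.pop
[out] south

$ maze.move north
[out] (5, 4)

$ maze.sense west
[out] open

$ stack.push west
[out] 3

$ maze.move west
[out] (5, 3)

$ maze.sense north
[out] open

$ stack.push north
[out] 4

$ maze.move north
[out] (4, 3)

$ maze.sense north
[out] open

$ stack.push north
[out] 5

$ maze.move north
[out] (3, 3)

$ maze.sense north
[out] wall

$ maze.sense west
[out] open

$ stack.push west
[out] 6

$ maze.move west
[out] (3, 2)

$ maze.sense south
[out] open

$ stack.push south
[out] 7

$ maze.move south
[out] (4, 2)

$ maze.sense south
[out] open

$ stack.push south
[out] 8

$ maze.move south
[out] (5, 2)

$ maze.sense south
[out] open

$ stack.push south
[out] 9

$ maze.move south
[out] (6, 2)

$ maze.sense west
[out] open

$ stack.push west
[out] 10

$ maze.move west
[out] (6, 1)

$ maze.sense north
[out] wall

$ maze.sense west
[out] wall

$ stack.pop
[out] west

$ maze.move east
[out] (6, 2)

$ stack.pop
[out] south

$ maze.move north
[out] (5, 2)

$ stack.pop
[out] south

$ maze.move north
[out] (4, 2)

$ maze.sense west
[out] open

$ stack.push west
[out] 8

$ maze.move west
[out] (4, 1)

$ maze.sense north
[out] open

$ stack.push north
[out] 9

$ maze.move north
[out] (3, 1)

$ maze.sense north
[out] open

$ stack.push north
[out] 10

$ maze.move north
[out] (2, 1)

$ maze.sense east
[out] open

$ stack.push east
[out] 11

$ maze.move east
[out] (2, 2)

$ maze.sense north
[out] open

$ stack.push north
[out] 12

$ maze.move north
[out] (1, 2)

$ maze.sense east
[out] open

$ stack.push east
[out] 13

$ maze.move east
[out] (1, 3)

$ maze.sense east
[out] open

$ stack.push east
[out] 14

$ maze.move east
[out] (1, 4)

$ maze.sense south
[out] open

$ stack.push south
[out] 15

$ maze.move south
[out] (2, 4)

$ stack.pop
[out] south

$ maze.move north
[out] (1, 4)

$ maze.sense north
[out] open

$ stack.push north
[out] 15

$ maze.move north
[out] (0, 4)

$ maze.sense west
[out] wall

$ stack.pop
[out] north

$ maze.move south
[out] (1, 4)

$ stack.pop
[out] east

$ maze.move west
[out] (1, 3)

$ stack.pop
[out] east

$ maze.move west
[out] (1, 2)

$ maze.sense north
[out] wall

$ maze.sense west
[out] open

$ stack.push west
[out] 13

$ maze.move west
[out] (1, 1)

$ maze.sense north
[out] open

$ stack.push north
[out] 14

$ maze.move north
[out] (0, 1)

$ maze.sense west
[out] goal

$ maze.move west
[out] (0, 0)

Answer: (0, 0)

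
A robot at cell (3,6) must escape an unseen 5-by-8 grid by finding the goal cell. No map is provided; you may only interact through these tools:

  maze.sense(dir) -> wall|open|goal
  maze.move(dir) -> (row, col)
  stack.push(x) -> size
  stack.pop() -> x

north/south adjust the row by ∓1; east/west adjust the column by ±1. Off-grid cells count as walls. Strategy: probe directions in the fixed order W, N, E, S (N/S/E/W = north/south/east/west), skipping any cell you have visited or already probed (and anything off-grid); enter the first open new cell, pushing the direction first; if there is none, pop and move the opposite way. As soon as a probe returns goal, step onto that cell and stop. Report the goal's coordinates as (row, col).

~$ maze.sense dir: west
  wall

~$ maze.sense dir: north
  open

~$ stack.push x: north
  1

~$ maze.move dir: north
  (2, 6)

~$ maze.sense dir: west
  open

~$ stack.push x: west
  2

~$ maze.move dir: west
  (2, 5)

~$ maze.sense dir: west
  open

~$ stack.push x: west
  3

~$ maze.move dir: west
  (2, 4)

~$ maze.sense dir: west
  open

~$ stack.push x: west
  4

~$ maze.move dir: west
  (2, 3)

~$ maze.sense dir: west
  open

~$ stack.push x: west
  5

~$ maze.move dir: west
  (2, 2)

~$ maze.sense dir: west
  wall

~$ maze.sense dir: north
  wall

~$ maze.sense dir: south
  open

~$ stack.push x: south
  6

~$ maze.move dir: south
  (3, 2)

~$ maze.sense dir: west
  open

~$ stack.push x: west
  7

~$ maze.move dir: west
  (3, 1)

~$ maze.sense dir: west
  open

~$ stack.push x: west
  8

~$ maze.move dir: west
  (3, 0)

~$ maze.sense dir: north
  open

~$ stack.push x: north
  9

~$ maze.move dir: north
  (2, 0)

~$ maze.sense dir: north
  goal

~$ maze.move dir: north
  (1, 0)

Answer: (1, 0)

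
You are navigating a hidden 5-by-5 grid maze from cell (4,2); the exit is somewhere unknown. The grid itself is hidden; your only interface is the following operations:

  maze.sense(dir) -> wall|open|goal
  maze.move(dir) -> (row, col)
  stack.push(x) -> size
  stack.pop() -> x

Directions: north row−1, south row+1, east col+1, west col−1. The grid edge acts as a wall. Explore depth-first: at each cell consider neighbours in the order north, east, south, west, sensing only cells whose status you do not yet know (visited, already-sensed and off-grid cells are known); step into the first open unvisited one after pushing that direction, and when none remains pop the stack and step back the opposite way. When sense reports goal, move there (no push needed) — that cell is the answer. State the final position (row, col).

I run maze.sense on dir→north, — result: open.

I invoke stack.push on x→north, and see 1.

I call maze.move on dir→north, — result: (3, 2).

Calling maze.sense on dir→north, and see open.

Invoking stack.push on x→north, : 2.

Next I call maze.move on dir→north, — result: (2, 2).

I call maze.sense on dir→north, giving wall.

I invoke maze.sense on dir→east, yielding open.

Calling stack.push on x→east, : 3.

Now I run maze.move on dir→east, and see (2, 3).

I invoke maze.sense on dir→north, and get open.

I call stack.push on x→north, and observe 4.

I call maze.move on dir→north, which returns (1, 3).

Calling maze.sense on dir→north, which returns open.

I call stack.push on x→north, : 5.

Then maze.move on dir→north, and see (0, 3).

Invoking maze.sense on dir→east, → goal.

I run maze.move on dir→east, and see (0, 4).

Answer: (0, 4)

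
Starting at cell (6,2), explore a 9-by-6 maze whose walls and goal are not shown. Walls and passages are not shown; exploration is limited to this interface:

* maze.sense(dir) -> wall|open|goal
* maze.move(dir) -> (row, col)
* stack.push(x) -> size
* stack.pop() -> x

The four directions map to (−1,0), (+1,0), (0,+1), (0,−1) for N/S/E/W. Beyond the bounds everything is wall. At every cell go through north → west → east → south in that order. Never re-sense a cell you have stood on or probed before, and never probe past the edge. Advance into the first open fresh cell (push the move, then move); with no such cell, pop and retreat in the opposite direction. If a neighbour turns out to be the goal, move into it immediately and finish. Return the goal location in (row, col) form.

% sense(dir: north) == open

% push(x: north) == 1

% move(dir: north) == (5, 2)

% sense(dir: north) == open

% push(x: north) == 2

% move(dir: north) == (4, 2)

% sense(dir: north) == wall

% sense(dir: west) == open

% push(x: west) == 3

% move(dir: west) == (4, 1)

% sense(dir: north) == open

% push(x: north) == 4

% move(dir: north) == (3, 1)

% sense(dir: north) == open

% push(x: north) == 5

% move(dir: north) == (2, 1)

% sense(dir: north) == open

% push(x: north) == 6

% move(dir: north) == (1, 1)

% sense(dir: north) == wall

% sense(dir: west) == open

% push(x: west) == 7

% move(dir: west) == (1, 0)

% sense(dir: north) == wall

% sense(dir: south) == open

% push(x: south) == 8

% move(dir: south) == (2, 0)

% sense(dir: south) == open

% push(x: south) == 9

% move(dir: south) == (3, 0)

% sense(dir: south) == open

% push(x: south) == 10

% move(dir: south) == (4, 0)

% sense(dir: south) == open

% push(x: south) == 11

% move(dir: south) == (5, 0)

% sense(dir: east) == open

% push(x: east) == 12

% move(dir: east) == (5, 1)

% sense(dir: south) == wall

% pop() == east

% move(dir: west) == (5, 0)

% sense(dir: south) == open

% push(x: south) == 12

% move(dir: south) == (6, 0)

% sense(dir: south) == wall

% pop() == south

% move(dir: north) == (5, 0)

% pop() == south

% move(dir: north) == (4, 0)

% pop() == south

% move(dir: north) == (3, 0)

% pop() == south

% move(dir: north) == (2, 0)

% pop() == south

% move(dir: north) == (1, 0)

% pop() == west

% move(dir: east) == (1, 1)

% sense(dir: east) == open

% push(x: east) == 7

% move(dir: east) == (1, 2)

% sense(dir: north) == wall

% sense(dir: east) == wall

% sense(dir: south) == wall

% pop() == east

% move(dir: west) == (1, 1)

% pop() == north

% move(dir: south) == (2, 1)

% pop() == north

% move(dir: south) == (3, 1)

% pop() == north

% move(dir: south) == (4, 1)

% pop() == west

% move(dir: east) == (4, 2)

% sense(dir: east) == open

% push(x: east) == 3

% move(dir: east) == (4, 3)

% sense(dir: north) == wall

% sense(dir: east) == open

% push(x: east) == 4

% move(dir: east) == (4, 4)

% sense(dir: north) == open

% push(x: north) == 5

% move(dir: north) == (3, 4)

% sense(dir: north) == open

% push(x: north) == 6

% move(dir: north) == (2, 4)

% sense(dir: north) == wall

% sense(dir: west) == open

% push(x: west) == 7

% move(dir: west) == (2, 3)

% pop() == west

% move(dir: east) == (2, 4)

% sense(dir: east) == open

% push(x: east) == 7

% move(dir: east) == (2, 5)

% sense(dir: north) == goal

% move(dir: north) == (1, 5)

Answer: (1, 5)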